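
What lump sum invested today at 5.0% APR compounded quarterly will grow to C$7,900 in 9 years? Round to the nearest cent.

C$5,051.33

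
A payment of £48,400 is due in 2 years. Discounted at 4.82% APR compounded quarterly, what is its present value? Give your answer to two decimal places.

£43,977.41

i = 0.0482/4 = 0.01205 per quarter; n = 2·4 = 8.
PV = 48,400 / (1 + 0.01205)^8 = 48,400 / 1.100565 = 43,977.4059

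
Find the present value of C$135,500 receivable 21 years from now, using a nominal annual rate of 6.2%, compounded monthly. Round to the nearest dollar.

C$36,978

Periodic rate i = 0.062/12 = 0.00516667; n = 21 × 12 = 252 periods.
Discount factor = (1+0.00516667)^(−252) = 0.272900; PV = 135,500 × 0.272900 = 36,978.0170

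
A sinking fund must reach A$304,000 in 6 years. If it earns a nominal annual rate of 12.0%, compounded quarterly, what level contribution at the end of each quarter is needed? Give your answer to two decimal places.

A$8,830.41

Periodic rate i = 0.12/4 = 0.03; n = 6 × 4 = 24 periods.
FV-annuity factor = 34.426470; PMT = 304000 / 34.426470 = 8,830.4144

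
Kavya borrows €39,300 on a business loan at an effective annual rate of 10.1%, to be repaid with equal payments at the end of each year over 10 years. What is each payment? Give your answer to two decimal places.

€6,423.40

PMT = 39300 / ( [1 − (1+0.101)^(−10)] / 0.101 ) = 39300 / 6.118259 = 6,423.3956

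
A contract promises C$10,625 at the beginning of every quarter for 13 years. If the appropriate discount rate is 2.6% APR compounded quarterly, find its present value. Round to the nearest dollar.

C$470,579

i = 0.026/4 = 0.0065 per quarter; n = 13·4 = 52.
PV = PMT · [1 − (1+i)^(−n)] / i × (1+i) = 10625 · 44.289750 = 470,578.5957
(Beginning-of-period payments → annuity-due factor ×(1+i).)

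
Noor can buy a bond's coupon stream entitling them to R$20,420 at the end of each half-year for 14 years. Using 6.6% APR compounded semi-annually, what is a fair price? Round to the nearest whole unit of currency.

R$369,482

Periodic rate i = 0.066/2 = 0.033; n = 14 × 2 = 28 periods.
Annuity factor a(28|0.033) = 18.094116; PV = 20420 × 18.094116 = 369,481.8417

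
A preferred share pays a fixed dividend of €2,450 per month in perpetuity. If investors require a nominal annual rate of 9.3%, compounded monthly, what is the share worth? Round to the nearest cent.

Periodic rate i = 0.093/12 = 0.00775.
PV = C/r = 2450/0.00775 = 316,129.0323

€316,129.03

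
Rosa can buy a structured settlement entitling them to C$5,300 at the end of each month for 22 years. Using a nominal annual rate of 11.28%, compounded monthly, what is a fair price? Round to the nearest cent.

i = 0.1128/12 = 0.0094 per month; n = 22·12 = 264.
Annuity factor a(264|0.0094) = 97.384671; PV = 5300 × 97.384671 = 516,138.7563

C$516,138.76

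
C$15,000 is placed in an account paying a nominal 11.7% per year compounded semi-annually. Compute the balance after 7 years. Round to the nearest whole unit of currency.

Periodic rate i = 0.117/2 = 0.0585; n = 7 × 2 = 14 periods.
FV = PV·(1+i)^n = 15,000 × 2.216522 = 33,247.8320

C$33,248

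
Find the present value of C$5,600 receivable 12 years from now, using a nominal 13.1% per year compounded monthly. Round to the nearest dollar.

C$1,173

Periodic rate i = 0.131/12 = 0.0109167; n = 12 × 12 = 144 periods.
PV = FV·(1+i)^(−n) = 5,600 × 0.209406 = 1,172.6723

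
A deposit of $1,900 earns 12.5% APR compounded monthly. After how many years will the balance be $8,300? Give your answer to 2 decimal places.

11.86 years

Periodic rate i = 0.125/12 = 0.0104167.
(1+i)^n = 8300/1900 = 4.36842, so n = ln 4.36842 / ln 1.01042 = 142.2785 months
= 142.2785/12 years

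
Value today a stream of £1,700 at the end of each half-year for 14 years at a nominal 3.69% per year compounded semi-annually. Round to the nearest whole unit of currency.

£36,915

With 2 periods per year: i = 0.01845, n = 28.
PV = PMT · [1 − (1+i)^(−n)] / i = 1700 · 21.714883 = 36,915.3014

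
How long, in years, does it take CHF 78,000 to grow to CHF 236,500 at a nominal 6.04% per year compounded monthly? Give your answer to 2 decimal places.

Periodic rate i = 0.0604/12 = 0.00503333.
(1+i)^n = 236500/78000 = 3.03205, so n = ln 3.03205 / ln 1.00503 = 220.9328 months
= 220.9328/12 years

18.41 years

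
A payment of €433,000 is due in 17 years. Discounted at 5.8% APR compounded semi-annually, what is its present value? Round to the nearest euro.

i = 0.058/2 = 0.029 per half-year; n = 17·2 = 34.
PV = 433,000 / (1 + 0.029)^34 = 433,000 / 2.643156 = 163,819.3334

€163,819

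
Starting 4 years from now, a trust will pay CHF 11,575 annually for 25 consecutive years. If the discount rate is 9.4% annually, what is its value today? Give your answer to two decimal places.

Value one period before first payment (t=3): 11575 × [1 − (1+0.094)^(−25)] / 0.094 = 11575 × 9.512555 = 110,107.8274
PV₀ = 110,107.8274 / (1+0.094)^3 = 110,107.8274 / 1.309339 = 84,094.2356

CHF 84,094.24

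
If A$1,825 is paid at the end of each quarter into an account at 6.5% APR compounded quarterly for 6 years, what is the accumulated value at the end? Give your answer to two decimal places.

A$53,049.43

i = 0.065/4 = 0.01625 per quarter; n = 6·4 = 24.
Accumulation factor s(24|0.01625) = 29.068182; FV = 1825 × 29.068182 = 53,049.4316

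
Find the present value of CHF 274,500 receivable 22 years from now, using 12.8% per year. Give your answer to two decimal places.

CHF 19,397.34

Discount factor = (1+0.128)^(−22) = 0.070664; PV = 274,500 × 0.070664 = 19,397.3390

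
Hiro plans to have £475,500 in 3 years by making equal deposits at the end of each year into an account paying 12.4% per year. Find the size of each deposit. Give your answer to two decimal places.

PMT = 475500 / ( [(1+0.124)^3 − 1] / 0.124 ) = 475500 / 3.387376 = 140,374.1421

£140,374.14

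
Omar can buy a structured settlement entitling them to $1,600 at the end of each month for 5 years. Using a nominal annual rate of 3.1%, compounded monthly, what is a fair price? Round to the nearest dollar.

$88,824

i = 0.031/12 = 0.00258333 per month; n = 5·12 = 60.
PV = PMT · [1 − (1+i)^(−n)] / i = 1600 · 55.514957 = 88,823.9311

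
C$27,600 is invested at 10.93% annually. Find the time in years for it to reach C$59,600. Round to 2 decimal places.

7.42 years

(1+i)^n = 59600/27600 = 2.15942, so n = ln 2.15942 / ln 1.1093 = 7.4216 years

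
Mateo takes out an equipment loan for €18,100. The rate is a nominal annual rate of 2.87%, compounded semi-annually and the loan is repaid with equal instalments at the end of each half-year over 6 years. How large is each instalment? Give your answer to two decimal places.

€1,652.70

With 2 periods per year: i = 0.01435, n = 12.
PMT = 18100 / ( [1 − (1+0.01435)^(−12)] / 0.01435 ) = 18100 / 10.951800 = 1,652.6963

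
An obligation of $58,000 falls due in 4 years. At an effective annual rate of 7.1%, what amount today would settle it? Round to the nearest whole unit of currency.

$44,083

PV = 58,000 / (1 + 0.071)^4 = 58,000 / 1.315703 = 44,082.8953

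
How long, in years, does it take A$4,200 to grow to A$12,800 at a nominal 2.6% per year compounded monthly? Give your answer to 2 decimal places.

42.91 years

Periodic rate i = 0.026/12 = 0.00216667.
(1+i)^n = 12800/4200 = 3.04762, so n = ln 3.04762 / ln 1.00217 = 514.8773 months
= 514.8773/12 years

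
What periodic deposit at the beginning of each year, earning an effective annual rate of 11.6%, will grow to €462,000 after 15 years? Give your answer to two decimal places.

FV-annuity factor × (1+i) = 40.287191; PMT = 462000 / 40.287191 = 11,467.6649

€11,467.66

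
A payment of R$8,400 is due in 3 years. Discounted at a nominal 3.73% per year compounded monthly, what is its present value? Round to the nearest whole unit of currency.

R$7,512

With 12 periods per year: i = 0.00310833, n = 36.
PV = 8,400 / (1 + 0.00310833)^36 = 8,400 / 1.118207 = 7,512.0264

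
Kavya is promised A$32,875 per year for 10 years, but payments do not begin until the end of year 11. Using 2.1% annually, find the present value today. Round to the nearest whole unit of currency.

A$238,638

Value one period before first payment (t=10): 32875 × [1 − (1+0.021)^(−10)] / 0.021 = 32875 × 8.935768 = 293,763.3807
Discount back 10 years: 293,763.3807 × (1+0.021)^(−10) = 293,763.3807 × 0.812349 = 238,638.3495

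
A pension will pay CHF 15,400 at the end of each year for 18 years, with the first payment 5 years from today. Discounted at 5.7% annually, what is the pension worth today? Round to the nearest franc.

Value one period before first payment (t=4): 15400 × [1 − (1+0.057)^(−18)] / 0.057 = 15400 × 11.075780 = 170,567.0089
PV₀ = 170,567.0089 / (1+0.057)^4 = 170,567.0089 / 1.248245 = 136,645.4214

CHF 136,645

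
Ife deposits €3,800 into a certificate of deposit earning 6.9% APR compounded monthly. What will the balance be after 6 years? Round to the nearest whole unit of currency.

€5,742

i = 0.069/12 = 0.00575 per month; n = 6·12 = 72.
FV = 3,800 × (1 + 0.00575)^72 = 5,742.0447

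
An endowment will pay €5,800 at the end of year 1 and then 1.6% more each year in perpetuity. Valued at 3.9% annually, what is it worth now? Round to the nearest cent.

€252,173.91

PV = D₁/(r − g) = 5800/(0.039 − 0.016) = 252,173.9130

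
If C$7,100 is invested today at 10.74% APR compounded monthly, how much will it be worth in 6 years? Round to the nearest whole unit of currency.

Periodic rate i = 0.1074/12 = 0.00895; n = 6 × 12 = 72 periods.
7,100 × (1+0.00895)^72 = 7,100 × 1.899391 = 13,485.6774

C$13,486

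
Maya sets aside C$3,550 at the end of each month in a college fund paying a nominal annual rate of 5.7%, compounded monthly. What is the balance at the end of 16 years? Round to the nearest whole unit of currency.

i = 0.057/12 = 0.00475 per month; n = 16·12 = 192.
Accumulation factor s(192|0.00475) = 312.405715; FV = 3550 × 312.405715 = 1,109,040.2887

C$1,109,040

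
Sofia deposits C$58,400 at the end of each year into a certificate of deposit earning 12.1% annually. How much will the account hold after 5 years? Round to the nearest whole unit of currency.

C$371,744

FV = PMT · [(1+i)^n − 1] / i = 58400 · 6.365482 = 371,744.1584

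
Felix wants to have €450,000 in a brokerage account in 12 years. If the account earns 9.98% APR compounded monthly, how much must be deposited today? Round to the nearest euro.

€136,538

i = 0.0998/12 = 0.00831667 per month; n = 12·12 = 144.
PV = 450,000 / (1 + 0.00831667)^144 = 450,000 / 3.295795 = 136,537.6175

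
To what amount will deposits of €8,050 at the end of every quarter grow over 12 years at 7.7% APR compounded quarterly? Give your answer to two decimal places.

€626,152.89

Periodic rate i = 0.077/4 = 0.01925; n = 12 × 4 = 48 periods.
Accumulation factor s(48|0.01925) = 77.782968; FV = 8050 × 77.782968 = 626,152.8914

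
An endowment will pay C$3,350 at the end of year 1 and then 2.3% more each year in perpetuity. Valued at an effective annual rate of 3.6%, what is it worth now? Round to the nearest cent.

C$257,692.31

PV = PMT / (i − g) = 3350 / (0.036 − 0.023) = 3350 / 0.013000 = 257,692.3077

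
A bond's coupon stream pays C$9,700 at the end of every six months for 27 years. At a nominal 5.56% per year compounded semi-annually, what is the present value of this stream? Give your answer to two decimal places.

With 2 periods per year: i = 0.0278, n = 54.
PV = PMT · [1 − (1+i)^(−n)] / i = 9700 · 27.788646 = 269,549.8696

C$269,549.87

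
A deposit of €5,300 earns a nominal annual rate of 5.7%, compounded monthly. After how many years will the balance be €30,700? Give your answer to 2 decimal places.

Periodic rate i = 0.057/12 = 0.00475.
(1+i)^n = 30700/5300 = 5.79245, so n = ln 5.79245 / ln 1.00475 = 370.6788 months
= 370.6788/12 years

30.89 years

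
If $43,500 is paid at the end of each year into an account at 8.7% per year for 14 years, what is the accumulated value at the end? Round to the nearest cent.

Accumulation factor s(14|0.087) = 25.462548; FV = 43500 × 25.462548 = 1,107,620.8182

$1,107,620.82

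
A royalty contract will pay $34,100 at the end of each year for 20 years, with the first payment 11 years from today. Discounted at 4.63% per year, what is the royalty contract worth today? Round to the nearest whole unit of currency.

$278,947

PV at t=10 (ordinary 20-year annuity): 34100 × a(20|0.0463) = 34100 × 12.862637 = 438,615.9107
PV₀ = 438,615.9107 / (1+0.0463)^10 = 438,615.9107 / 1.572397 = 278,947.2783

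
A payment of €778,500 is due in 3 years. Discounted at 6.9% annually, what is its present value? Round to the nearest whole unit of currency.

PV = FV·(1+i)^(−n) = 778,500 × 0.818591 = 637,272.9745

€637,273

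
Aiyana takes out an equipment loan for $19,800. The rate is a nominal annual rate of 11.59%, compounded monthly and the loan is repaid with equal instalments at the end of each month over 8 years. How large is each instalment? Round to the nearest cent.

$317.36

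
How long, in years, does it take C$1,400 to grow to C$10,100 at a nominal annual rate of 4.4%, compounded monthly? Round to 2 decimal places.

44.99 years

Periodic rate i = 0.044/12 = 0.00366667.
(1+i)^n = 10100/1400 = 7.21429, so n = ln 7.21429 / ln 1.00367 = 539.9138 months
= 539.9138/12 years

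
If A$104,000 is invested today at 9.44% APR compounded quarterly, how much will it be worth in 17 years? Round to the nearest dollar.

A$508,033

Periodic rate i = 0.0944/4 = 0.0236; n = 17 × 4 = 68 periods.
FV = 104,000 × (1 + 0.0236)^68 = 508,033.3118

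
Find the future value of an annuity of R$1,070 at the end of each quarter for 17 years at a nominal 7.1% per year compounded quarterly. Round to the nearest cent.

R$139,143.94

With 4 periods per year: i = 0.01775, n = 68.
FV = 1070 × [(1+0.01775)^68 − 1] / 0.01775 = 1070 × 130.041065 = 139,143.9394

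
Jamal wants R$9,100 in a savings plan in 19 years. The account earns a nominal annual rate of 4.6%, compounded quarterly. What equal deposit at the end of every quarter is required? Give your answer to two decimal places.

R$75.58

i = 0.046/4 = 0.0115 per quarter; n = 19·4 = 76.
FV-annuity factor = 120.396123; PMT = 9100 / 120.396123 = 75.5838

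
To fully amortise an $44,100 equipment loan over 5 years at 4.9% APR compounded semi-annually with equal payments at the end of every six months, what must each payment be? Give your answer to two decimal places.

$5,025.80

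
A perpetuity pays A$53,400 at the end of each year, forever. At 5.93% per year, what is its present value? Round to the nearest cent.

PV = C/r = 53400/0.0593 = 900,505.9022

A$900,505.90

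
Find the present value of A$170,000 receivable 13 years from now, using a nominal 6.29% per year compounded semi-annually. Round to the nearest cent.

A$75,996.96

i = 0.0629/2 = 0.03145 per half-year; n = 13·2 = 26.
Discount factor = (1+0.03145)^(−26) = 0.447041; PV = 170,000 × 0.447041 = 75,996.9628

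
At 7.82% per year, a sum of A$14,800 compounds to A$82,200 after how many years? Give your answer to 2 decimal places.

22.77 years

(1+i)^n = 82200/14800 = 5.55405, so n = ln 5.55405 / ln 1.0782 = 22.7714 years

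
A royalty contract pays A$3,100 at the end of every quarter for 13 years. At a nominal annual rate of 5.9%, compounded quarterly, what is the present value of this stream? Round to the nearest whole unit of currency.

i = 0.059/4 = 0.01475 per quarter; n = 13·4 = 52.
PV = 3100 × [1 − (1+0.01475)^(−52)] / 0.01475 = 3100 × 36.134718 = 112,017.6270

A$112,018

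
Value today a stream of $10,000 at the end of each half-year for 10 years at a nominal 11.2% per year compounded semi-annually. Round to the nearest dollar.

i = 0.112/2 = 0.056 per half-year; n = 10·2 = 20.
PV = 10000 × [1 − (1+0.056)^(−20)] / 0.056 = 10000 × 11.851858 = 118,518.5805

$118,519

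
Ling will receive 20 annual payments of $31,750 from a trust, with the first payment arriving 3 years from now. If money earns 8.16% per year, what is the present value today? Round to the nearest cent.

$263,321.83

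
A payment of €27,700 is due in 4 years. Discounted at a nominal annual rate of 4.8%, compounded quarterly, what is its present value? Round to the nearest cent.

€22,887.14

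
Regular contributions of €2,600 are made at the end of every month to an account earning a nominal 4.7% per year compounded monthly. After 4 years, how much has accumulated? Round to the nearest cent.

With 12 periods per year: i = 0.00391667, n = 48.
Accumulation factor s(48|0.00391667) = 52.695431; FV = 2600 × 52.695431 = 137,008.1203

€137,008.12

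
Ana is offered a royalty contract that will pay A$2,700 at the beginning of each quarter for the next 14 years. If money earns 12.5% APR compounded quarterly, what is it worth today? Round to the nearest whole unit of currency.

A$73,196

With 4 periods per year: i = 0.03125, n = 56.
PV = 2700 × [1 − (1+0.03125)^(−56)] / 0.03125 × (1+i) = 2700 × 27.109772 = 73,196.3849
(annuity-due: payments at period start, so ×(1+i).)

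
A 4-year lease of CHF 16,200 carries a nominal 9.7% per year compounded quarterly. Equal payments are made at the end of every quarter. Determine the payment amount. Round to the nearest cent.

With 4 periods per year: i = 0.02425, n = 16.
PMT = 16200 / ( [1 − (1+0.02425)^(−16)] / 0.02425 ) = 16200 / 13.131524 = 1,233.6725

CHF 1,233.67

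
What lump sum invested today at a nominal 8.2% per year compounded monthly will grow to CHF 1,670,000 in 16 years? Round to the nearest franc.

CHF 451,710

i = 0.082/12 = 0.00683333 per month; n = 16·12 = 192.
PV = 1,670,000 / (1 + 0.00683333)^192 = 1,670,000 / 3.697059 = 451,710.3949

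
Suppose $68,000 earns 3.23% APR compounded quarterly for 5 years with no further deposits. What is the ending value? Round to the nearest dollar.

i = 0.0323/4 = 0.008075 per quarter; n = 5·4 = 20.
FV = 68,000 × (1 + 0.008075)^20 = 79,866.7114

$79,867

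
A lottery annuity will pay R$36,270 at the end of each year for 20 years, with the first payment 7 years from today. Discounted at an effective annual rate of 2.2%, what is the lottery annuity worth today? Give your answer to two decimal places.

R$510,565.62

Value one period before first payment (t=6): 36270 × [1 − (1+0.022)^(−20)] / 0.022 = 36270 × 16.040185 = 581,777.5269
Discount back 6 years: 581,777.5269 × (1+0.022)^(−6) = 581,777.5269 × 0.877596 = 510,565.6189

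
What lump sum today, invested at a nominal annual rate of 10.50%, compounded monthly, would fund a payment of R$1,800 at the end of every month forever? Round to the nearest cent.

Periodic rate i = 0.105/12 = 0.00875.
PV = C/r = 1800/0.00875 = 205,714.2857

R$205,714.29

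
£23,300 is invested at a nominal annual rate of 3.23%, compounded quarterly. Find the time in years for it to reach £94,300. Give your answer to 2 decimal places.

Periodic rate i = 0.0323/4 = 0.008075.
n = ln(94300/23300) / ln(1+0.008075) = ln(4.04721) / 0.008043 = 173.8285 quarters
= 173.8285/4 years

43.46 years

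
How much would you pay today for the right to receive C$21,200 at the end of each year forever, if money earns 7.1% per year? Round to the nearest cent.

PV = PMT / i = 21200 / 0.071 = 298,591.5493

C$298,591.55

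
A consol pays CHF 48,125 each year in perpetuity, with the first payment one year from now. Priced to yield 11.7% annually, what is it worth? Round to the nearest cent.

CHF 411,324.79

PV = C/r = 48125/0.117 = 411,324.7863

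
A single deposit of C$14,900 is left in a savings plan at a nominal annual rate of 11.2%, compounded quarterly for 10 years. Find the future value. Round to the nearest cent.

C$44,968.75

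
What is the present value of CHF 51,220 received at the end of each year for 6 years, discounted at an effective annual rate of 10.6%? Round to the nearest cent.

CHF 219,208.14

Annuity factor a(6|0.106) = 4.279737; PV = 51220 × 4.279737 = 219,208.1428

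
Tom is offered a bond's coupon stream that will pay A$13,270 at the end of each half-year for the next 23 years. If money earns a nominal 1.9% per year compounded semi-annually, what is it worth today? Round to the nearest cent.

With 2 periods per year: i = 0.0095, n = 46.
Annuity factor a(46|0.0095) = 37.125763; PV = 13270 × 37.125763 = 492,658.8777

A$492,658.88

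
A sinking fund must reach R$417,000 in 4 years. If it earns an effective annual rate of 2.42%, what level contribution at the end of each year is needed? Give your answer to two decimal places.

PMT = 417000 / ( [(1+0.0242)^4 − 1] / 0.0242 ) = 417000 / 4.147557 = 100,541.1202

R$100,541.12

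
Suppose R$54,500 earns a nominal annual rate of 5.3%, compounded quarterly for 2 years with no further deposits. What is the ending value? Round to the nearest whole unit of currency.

R$60,552

With 4 periods per year: i = 0.01325, n = 8.
FV = PV·(1+i)^n = 54,500 × 1.111048 = 60,552.1268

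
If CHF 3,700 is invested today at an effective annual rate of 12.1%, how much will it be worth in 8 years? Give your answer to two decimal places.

CHF 9,226.70

FV = 3,700 × (1 + 0.121)^8 = 9,226.7048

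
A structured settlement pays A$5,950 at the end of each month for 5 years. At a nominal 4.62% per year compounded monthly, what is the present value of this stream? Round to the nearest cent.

With 12 periods per year: i = 0.00385, n = 60.
PV = PMT · [1 − (1+i)^(−n)] / i = 5950 · 53.482702 = 318,222.0775

A$318,222.08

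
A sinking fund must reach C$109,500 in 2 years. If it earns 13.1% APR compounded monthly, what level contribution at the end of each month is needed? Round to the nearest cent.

Periodic rate i = 0.131/12 = 0.0109167; n = 2 × 12 = 24 periods.
PMT = 109500 / ( [(1+0.0109167)^24 − 1] / 0.0109167 ) = 109500 / 27.268657 = 4,015.5993

C$4,015.60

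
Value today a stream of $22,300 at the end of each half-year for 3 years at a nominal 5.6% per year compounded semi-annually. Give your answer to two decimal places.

$121,608.26

i = 0.056/2 = 0.028 per half-year; n = 3·2 = 6.
PV = 22300 × [1 − (1+0.028)^(−6)] / 0.028 = 22300 × 5.453285 = 121,608.2634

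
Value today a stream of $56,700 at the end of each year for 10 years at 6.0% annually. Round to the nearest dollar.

PV = PMT · [1 − (1+i)^(−n)] / i = 56700 · 7.360087 = 417,316.9358

$417,317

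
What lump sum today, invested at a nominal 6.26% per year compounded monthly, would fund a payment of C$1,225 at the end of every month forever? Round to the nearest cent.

C$234,824.28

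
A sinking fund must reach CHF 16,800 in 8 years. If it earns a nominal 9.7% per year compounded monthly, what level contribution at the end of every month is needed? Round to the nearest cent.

CHF 116.47

i = 0.097/12 = 0.00808333 per month; n = 8·12 = 96.
FV-annuity factor = 144.246972; PMT = 16800 / 144.246972 = 116.4669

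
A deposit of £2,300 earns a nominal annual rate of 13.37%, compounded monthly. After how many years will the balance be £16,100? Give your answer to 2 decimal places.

Periodic rate i = 0.1337/12 = 0.0111417.
n = ln(16100/2300) / ln(1+0.0111417) = ln(7.00000) / 0.011080 = 175.6228 months
= 175.6228/12 years

14.64 years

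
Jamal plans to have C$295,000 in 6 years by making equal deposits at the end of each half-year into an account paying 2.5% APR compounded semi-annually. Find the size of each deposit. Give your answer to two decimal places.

With 2 periods per year: i = 0.0125, n = 12.
FV-annuity factor = 12.860361; PMT = 295000 / 12.860361 = 22,938.7021

C$22,938.70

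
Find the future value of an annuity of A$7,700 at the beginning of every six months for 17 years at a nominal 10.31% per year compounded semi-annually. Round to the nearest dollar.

A$710,510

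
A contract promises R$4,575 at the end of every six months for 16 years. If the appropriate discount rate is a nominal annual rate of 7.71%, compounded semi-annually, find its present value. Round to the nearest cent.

R$83,302.60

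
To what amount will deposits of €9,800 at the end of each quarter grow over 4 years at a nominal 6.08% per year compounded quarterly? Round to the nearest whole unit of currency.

i = 0.0608/4 = 0.0152 per quarter; n = 4·4 = 16.
FV = PMT · [(1+i)^n − 1] / i = 9800 · 17.960014 = 176,008.1342

€176,008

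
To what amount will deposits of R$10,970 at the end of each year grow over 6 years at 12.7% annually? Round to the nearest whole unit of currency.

R$90,611

Accumulation factor s(6|0.127) = 8.259900; FV = 10970 × 8.259900 = 90,611.0992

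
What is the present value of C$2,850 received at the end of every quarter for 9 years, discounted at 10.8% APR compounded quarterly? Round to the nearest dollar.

i = 0.108/4 = 0.027 per quarter; n = 9·4 = 36.
Annuity factor a(36|0.027) = 22.843185; PV = 2850 × 22.843185 = 65,103.0779

C$65,103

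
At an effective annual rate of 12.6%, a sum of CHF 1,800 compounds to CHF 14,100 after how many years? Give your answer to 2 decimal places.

17.35 years

n = ln(14100/1800) / ln(1+0.126) = ln(7.83333) / 0.118672 = 17.3453 years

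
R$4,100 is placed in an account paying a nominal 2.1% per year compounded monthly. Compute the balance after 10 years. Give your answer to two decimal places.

With 12 periods per year: i = 0.00175, n = 120.
FV = PV·(1+i)^n = 4,100 × 1.233452 = 5,057.1518

R$5,057.15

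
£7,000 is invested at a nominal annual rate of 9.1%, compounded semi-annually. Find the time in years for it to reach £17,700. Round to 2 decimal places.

Periodic rate i = 0.091/2 = 0.0455.
n = ln(17700/7000) / ln(1+0.0455) = ln(2.52857) / 0.044495 = 20.8484 half-years
= 20.8484/2 years

10.42 years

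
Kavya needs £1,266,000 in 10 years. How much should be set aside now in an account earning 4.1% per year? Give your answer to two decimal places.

£847,083.87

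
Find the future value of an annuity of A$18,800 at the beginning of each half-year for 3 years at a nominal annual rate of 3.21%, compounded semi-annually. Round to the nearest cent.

Periodic rate i = 0.0321/2 = 0.01605; n = 3 × 2 = 6 periods.
Accumulation factor s(6|0.01605) × (1+i) = 6.346212; FV = 18800 × 6.346212 = 119,308.7893
Payments are at the start of each period, so multiply by (1+i).

A$119,308.79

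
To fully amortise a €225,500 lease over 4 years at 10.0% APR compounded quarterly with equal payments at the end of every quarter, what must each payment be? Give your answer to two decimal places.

€17,273.07

With 4 periods per year: i = 0.025, n = 16.
PMT = 225500 / ( [1 − (1+0.025)^(−16)] / 0.025 ) = 225500 / 13.055003 = 17,273.0719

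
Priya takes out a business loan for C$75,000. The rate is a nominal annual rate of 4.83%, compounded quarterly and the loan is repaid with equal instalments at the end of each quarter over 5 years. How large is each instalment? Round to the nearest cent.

i = 0.0483/4 = 0.012075 per quarter; n = 5·4 = 20.
PMT = 75000 / ( [1 − (1+0.012075)^(−20)] / 0.012075 ) = 75000 / 17.674061 = 4,243.5070

C$4,243.51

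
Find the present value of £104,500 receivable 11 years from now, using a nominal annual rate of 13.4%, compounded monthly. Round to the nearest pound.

With 12 periods per year: i = 0.0111667, n = 132.
Discount factor = (1+0.0111667)^(−132) = 0.230886; PV = 104,500 × 0.230886 = 24,127.5936

£24,128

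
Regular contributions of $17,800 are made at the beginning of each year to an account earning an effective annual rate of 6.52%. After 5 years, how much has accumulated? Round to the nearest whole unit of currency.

$107,998

FV = PMT · [(1+i)^n − 1] / i × (1+i) = 17800 · 6.067288 = 107,997.7250
(annuity-due: payments at period start, so ×(1+i).)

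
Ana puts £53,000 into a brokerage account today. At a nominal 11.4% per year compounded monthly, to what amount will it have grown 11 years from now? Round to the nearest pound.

£184,634

Periodic rate i = 0.114/12 = 0.0095; n = 11 × 12 = 132 periods.
FV = PV·(1+i)^n = 53,000 × 3.483651 = 184,633.5170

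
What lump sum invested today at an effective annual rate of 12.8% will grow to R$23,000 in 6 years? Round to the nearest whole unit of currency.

R$11,165

Discount factor = (1+0.128)^(−6) = 0.485451; PV = 23,000 × 0.485451 = 11,165.3731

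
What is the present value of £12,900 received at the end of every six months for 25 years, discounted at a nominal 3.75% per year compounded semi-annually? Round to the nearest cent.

i = 0.0375/2 = 0.01875 per half-year; n = 25·2 = 50.
Annuity factor a(50|0.01875) = 32.265608; PV = 12900 × 32.265608 = 416,226.3477

£416,226.35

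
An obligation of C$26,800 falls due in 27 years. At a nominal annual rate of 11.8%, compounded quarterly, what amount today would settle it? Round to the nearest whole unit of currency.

With 4 periods per year: i = 0.0295, n = 108.
PV = FV·(1+i)^(−n) = 26,800 × 0.043287 = 1,160.0825

C$1,160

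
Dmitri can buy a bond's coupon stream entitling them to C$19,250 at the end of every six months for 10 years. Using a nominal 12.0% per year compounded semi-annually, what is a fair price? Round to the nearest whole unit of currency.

C$220,796

With 2 periods per year: i = 0.06, n = 20.
Annuity factor a(20|0.06) = 11.469921; PV = 19250 × 11.469921 = 220,795.9835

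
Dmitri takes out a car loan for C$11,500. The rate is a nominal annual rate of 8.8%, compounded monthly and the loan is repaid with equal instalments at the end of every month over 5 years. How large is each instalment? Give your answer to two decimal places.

C$237.61

i = 0.088/12 = 0.00733333 per month; n = 5·12 = 60.
PMT = 11500 / ( [1 − (1+0.00733333)^(−60)] / 0.00733333 ) = 11500 / 48.399376 = 237.6064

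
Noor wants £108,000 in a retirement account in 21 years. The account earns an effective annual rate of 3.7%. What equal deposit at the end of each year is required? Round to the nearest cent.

PMT = 108000 / ( [(1+0.037)^21 − 1] / 0.037 ) = 108000 / 30.936147 = 3,491.0618

£3,491.06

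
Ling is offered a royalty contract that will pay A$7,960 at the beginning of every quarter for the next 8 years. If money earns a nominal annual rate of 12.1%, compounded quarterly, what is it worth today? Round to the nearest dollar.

i = 0.121/4 = 0.03025 per quarter; n = 8·4 = 32.
Annuity factor a(32|0.03025) × (1+i) = 20.934242; PV = 7960 × 20.934242 = 166,636.5636
Payments are at the start of each period, so multiply by (1+i).

A$166,637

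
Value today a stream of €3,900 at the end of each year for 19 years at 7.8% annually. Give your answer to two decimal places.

PV = PMT · [1 − (1+i)^(−n)] / i = 3900 · 9.743361 = 37,999.1074

€37,999.11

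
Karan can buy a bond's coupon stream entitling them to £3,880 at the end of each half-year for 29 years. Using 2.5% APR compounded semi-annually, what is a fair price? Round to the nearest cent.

£159,388.56

Periodic rate i = 0.025/2 = 0.0125; n = 29 × 2 = 58 periods.
PV = 3880 × [1 − (1+0.0125)^(−58)] / 0.0125 = 3880 × 41.079524 = 159,388.5550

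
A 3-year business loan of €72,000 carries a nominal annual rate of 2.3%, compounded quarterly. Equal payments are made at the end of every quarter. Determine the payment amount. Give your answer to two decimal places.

Periodic rate i = 0.023/4 = 0.00575; n = 3 × 4 = 12 periods.
PMT = 72000 / ( [1 − (1+0.00575)^(−12)] / 0.00575 ) = 72000 / 11.563280 = 6,226.6070

€6,226.61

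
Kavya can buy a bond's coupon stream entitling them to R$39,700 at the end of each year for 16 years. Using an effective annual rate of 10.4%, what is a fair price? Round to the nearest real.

R$303,342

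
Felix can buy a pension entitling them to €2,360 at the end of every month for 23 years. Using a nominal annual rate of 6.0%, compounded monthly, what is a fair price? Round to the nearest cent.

With 12 periods per year: i = 0.005, n = 276.
Annuity factor a(276|0.005) = 149.510979; PV = 2360 × 149.510979 = 352,845.9101

€352,845.91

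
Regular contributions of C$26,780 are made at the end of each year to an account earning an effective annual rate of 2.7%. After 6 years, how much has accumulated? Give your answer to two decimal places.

C$171,924.34

Accumulation factor s(6|0.027) = 6.419878; FV = 26780 × 6.419878 = 171,924.3448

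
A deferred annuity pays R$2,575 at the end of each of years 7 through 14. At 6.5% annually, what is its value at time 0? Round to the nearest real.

R$10,745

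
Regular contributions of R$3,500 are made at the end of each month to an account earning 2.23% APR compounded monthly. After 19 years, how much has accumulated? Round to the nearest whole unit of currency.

With 12 periods per year: i = 0.00185833, n = 228.
Accumulation factor s(228|0.00185833) = 283.588901; FV = 3500 × 283.588901 = 992,561.1526

R$992,561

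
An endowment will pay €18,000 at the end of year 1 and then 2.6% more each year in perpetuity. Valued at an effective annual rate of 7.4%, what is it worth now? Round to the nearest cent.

PV = D₁/(r − g) = 18000/(0.074 − 0.026) = 375,000.0000

€375,000.00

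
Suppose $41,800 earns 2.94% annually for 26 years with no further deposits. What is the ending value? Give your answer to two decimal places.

$88,790.10

41,800 × (1+0.0294)^26 = 41,800 × 2.124165 = 88,790.0997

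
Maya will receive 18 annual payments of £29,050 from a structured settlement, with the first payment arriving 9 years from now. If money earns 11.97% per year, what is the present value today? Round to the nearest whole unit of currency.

£85,393

Value one period before first payment (t=8): 29050 × [1 − (1+0.1197)^(−18)] / 0.1197 = 29050 × 7.262588 = 210,978.1939
Discount back 8 years: 210,978.1939 × (1+0.1197)^(−8) = 210,978.1939 × 0.404750 = 85,393.3683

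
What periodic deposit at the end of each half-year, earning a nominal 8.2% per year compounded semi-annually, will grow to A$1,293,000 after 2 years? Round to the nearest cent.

A$304,035.49

i = 0.082/2 = 0.041 per half-year; n = 2·2 = 4.
FV-annuity factor = 4.252793; PMT = 1.293e+06 / 4.252793 = 304,035.4948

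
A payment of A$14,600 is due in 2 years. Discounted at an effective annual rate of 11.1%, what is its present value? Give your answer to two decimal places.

PV = FV·(1+i)^(−n) = 14,600 × 0.810162 = 11,828.3656

A$11,828.37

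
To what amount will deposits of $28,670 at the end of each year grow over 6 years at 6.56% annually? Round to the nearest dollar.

$202,823

FV = PMT · [(1+i)^n − 1] / i = 28670 · 7.074414 = 202,823.4504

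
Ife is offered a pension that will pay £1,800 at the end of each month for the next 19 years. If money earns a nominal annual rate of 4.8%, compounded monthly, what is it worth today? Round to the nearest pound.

£268,897

With 12 periods per year: i = 0.004, n = 228.
PV = 1800 × [1 − (1+0.004)^(−228)] / 0.004 = 1800 × 149.387141 = 268,896.8546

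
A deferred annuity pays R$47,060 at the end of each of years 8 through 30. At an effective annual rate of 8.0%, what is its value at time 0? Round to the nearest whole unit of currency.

R$284,780

Value one period before first payment (t=7): 47060 × [1 − (1+0.08)^(−23)] / 0.08 = 47060 × 10.371059 = 488,062.0340
PV₀ = 488,062.0340 / (1+0.08)^7 = 488,062.0340 / 1.713824 = 284,779.5091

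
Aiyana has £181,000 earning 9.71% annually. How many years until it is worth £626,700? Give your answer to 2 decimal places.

13.40 years

(1+i)^n = 626700/181000 = 3.46243, so n = ln 3.46243 / ln 1.0971 = 13.4020 years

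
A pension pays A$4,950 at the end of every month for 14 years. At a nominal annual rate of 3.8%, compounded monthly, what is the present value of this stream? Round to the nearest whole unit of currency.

Periodic rate i = 0.038/12 = 0.00316667; n = 14 × 12 = 168 periods.
Annuity factor a(168|0.00316667) = 130.129607; PV = 4950 × 130.129607 = 644,141.5524

A$644,142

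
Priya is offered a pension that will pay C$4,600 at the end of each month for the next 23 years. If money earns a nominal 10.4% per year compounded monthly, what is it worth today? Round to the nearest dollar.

i = 0.104/12 = 0.00866667 per month; n = 23·12 = 276.
PV = PMT · [1 − (1+i)^(−n)] / i = 4600 · 104.723779 = 481,729.3841

C$481,729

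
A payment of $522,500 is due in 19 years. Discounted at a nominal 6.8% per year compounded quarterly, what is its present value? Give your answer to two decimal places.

$145,108.84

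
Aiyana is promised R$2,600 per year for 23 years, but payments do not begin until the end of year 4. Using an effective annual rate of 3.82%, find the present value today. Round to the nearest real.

PV at t=3 (ordinary 23-year annuity): 2600 × a(23|0.0382) = 2600 × 15.125191 = 39,325.4969
Discount back 3 years: 39,325.4969 × (1+0.0382)^(−3) = 39,325.4969 × 0.893628 = 35,142.3779

R$35,142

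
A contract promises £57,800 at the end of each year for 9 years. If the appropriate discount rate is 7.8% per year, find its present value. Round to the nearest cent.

PV = 57800 × [1 − (1+0.078)^(−9)] / 0.078 = 57800 × 6.299177 = 364,092.4440

£364,092.44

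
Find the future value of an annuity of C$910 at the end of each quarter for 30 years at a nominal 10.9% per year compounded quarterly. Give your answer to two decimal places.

Periodic rate i = 0.109/4 = 0.02725; n = 30 × 4 = 120 periods.
Accumulation factor s(120|0.02725) = 887.514502; FV = 910 × 887.514502 = 807,638.1967

C$807,638.20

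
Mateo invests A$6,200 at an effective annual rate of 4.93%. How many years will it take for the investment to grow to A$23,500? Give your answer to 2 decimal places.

27.69 years

(1+i)^n = 23500/6200 = 3.79032, so n = ln 3.79032 / ln 1.0493 = 27.6883 years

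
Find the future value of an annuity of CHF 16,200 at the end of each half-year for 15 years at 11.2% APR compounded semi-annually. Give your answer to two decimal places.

i = 0.112/2 = 0.056 per half-year; n = 15·2 = 30.
Accumulation factor s(30|0.056) = 73.707861; FV = 16200 × 73.707861 = 1,194,067.3512

CHF 1,194,067.35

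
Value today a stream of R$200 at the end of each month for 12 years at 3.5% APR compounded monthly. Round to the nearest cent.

Periodic rate i = 0.035/12 = 0.00291667; n = 12 × 12 = 144 periods.
PV = PMT · [1 − (1+i)^(−n)] / i = 200 · 117.446193 = 23,489.2387

R$23,489.24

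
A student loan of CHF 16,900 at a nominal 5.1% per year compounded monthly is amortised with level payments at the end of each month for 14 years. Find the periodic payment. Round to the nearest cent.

CHF 140.95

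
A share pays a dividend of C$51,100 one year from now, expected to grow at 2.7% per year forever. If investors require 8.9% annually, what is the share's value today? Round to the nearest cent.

C$824,193.55

PV = D₁/(r − g) = 51100/(0.089 − 0.027) = 824,193.5484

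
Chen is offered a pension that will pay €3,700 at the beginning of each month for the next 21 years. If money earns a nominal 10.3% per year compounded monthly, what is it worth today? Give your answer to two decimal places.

€384,314.94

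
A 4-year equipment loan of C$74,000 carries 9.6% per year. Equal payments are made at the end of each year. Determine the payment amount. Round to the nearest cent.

PMT = 74000 / ( [1 − (1+0.096)^(−4)] / 0.096 ) = 74000 / 3.197509 = 23,143.0182

C$23,143.02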